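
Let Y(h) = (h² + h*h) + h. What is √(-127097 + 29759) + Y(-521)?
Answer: 542361 + I*√97338 ≈ 5.4236e+5 + 311.99*I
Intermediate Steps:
Y(h) = h + 2*h² (Y(h) = (h² + h²) + h = 2*h² + h = h + 2*h²)
√(-127097 + 29759) + Y(-521) = √(-127097 + 29759) - 521*(1 + 2*(-521)) = √(-97338) - 521*(1 - 1042) = I*√97338 - 521*(-1041) = I*√97338 + 542361 = 542361 + I*√97338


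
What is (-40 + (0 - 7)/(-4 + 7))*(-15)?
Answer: 635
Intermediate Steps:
(-40 + (0 - 7)/(-4 + 7))*(-15) = (-40 - 7/3)*(-15) = -127/3*(-15) = 635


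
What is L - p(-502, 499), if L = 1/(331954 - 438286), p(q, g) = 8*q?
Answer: 427029311/106332 ≈ 4016.0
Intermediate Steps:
L = -1/106332 (L = 1/(-106332) = -1/106332 ≈ -9.4045e-6)
L - p(-502, 499) = -1/106332 - 8*(-502) = -1/106332 - 1*(-4016) = -1/106332 + 4016 = 427029311/106332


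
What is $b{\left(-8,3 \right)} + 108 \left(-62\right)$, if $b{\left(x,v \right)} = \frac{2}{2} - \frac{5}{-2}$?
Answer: $- \frac{13385}{2} \approx -6692.5$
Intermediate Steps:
$b{\left(x,v \right)} = \frac{7}{2}$ ($b{\left(x,v \right)} = 2 \cdot \frac{1}{2} - - \frac{5}{2} = 1 + \frac{5}{2} = \frac{7}{2}$)
$b{\left(-8,3 \right)} + 108 \left(-62\right) = \frac{7}{2} + 108 \left(-62\right) = \frac{7}{2} - 6696 = - \frac{13385}{2}$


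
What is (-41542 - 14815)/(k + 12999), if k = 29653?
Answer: -56357/42652 ≈ -1.3213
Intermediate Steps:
(-41542 - 14815)/(k + 12999) = (-41542 - 14815)/(29653 + 12999) = -56357/42652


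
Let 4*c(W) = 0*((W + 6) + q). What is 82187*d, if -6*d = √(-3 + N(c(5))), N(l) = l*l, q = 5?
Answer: -82187*I*√3/6 ≈ -23725.0*I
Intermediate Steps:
c(W) = 0 (c(W) = (0*((W + 6) + 5))/4 = (0*((6 + W) + 5))/4 = (0*(11 + W))/4 = (¼)*0 = 0)
N(l) = l²
d = -I*√3/6 (d = -√(-3 + 0²)/6 = -√(-3 + 0)/6 = -I*√3/6 ≈ -0.28868*I)
82187*d = 82187*(-I*√3/6) = -82187*I*√3/6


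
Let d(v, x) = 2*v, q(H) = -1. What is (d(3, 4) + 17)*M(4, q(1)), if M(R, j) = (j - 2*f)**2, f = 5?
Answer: 2783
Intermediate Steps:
M(R, j) = (-10 + j)**2 (M(R, j) = (j - 2*5)**2 = (j - 10)**2 = (-10 + j)**2)
(d(3, 4) + 17)*M(4, q(1)) = (2*3 + 17)*(-10 - 1)**2 = (6 + 17)*(-11)**2 = 23*121 = 2783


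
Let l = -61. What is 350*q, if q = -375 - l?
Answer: -109900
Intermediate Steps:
q = -314 (q = -375 - 1*(-61) = -375 + 61 = -314)
350*q = 350*(-314) = -109900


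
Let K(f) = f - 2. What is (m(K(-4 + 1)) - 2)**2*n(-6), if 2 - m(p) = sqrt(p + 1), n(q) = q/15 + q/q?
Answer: -12/5 ≈ -2.4000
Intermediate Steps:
K(f) = -2 + f
n(q) = 1 + q/15 (n(q) = q*(1/15) + 1 = q/15 + 1 = 1 + q/15)
m(p) = 2 - sqrt(1 + p) (m(p) = 2 - sqrt(p + 1) = 2 - sqrt(1 + p))
(m(K(-4 + 1)) - 2)**2*n(-6) = ((2 - sqrt(1 + (-2 + (-4 + 1)))) - 2)**2*(1 + (1/15)*(-6)) = ((2 - sqrt(1 + (-2 - 3))) - 2)**2*(1 - 2/5) = ((2 - sqrt(1 - 5)) - 2)**2*(3/5) = ((2 - sqrt(-4)) - 2)**2*(3/5) = ((2 - 2*I) - 2)**2*(3/5) = (-2*I)**2*(3/5) = -4*3/5 = -12/5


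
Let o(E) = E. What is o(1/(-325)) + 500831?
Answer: 162770074/325 ≈ 5.0083e+5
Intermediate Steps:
o(1/(-325)) + 500831 = 1/(-325) + 500831 = -1/325 + 500831 = 162770074/325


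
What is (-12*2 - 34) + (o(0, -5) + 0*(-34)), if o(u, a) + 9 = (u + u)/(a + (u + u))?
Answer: -67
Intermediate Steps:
o(u, a) = -9 + 2*u/(a + 2*u) (o(u, a) = -9 + (u + u)/(a + (u + u)) = -9 + (2*u)/(a + 2*u) = -9 + 2*u/(a + 2*u))
(-12*2 - 34) + (o(0, -5) + 0*(-34)) = (-12*2 - 34) + ((-16*0 - 9*(-5))/(-5 + 2*0) + 0*(-34)) = (-24 - 34) + ((0 + 45)/(-5 + 0) + 0) = -58 + (45/(-5) + 0) = -58 + (-⅕*45 + 0) = -58 + (-9 + 0) = -58 - 9 = -67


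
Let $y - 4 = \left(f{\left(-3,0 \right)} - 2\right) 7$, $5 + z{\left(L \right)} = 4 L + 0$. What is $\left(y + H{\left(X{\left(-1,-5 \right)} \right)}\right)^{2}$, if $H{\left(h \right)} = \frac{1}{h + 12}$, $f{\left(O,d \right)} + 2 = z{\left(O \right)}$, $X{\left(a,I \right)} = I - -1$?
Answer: $\frac{1306449}{64} \approx 20413.0$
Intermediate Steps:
$z{\left(L \right)} = -5 + 4 L$ ($z{\left(L \right)} = -5 + \left(4 L + 0\right) = -5 + 4 L$)
$X{\left(a,I \right)} = 1 + I$ ($X{\left(a,I \right)} = I + 1 = 1 + I$)
$f{\left(O,d \right)} = -7 + 4 O$ ($f{\left(O,d \right)} = -2 + \left(-5 + 4 O\right) = -7 + 4 O$)
$y = -143$ ($y = 4 + \left(\left(-7 + 4 \left(-3\right)\right) - 2\right) 7 = 4 + \left(\left(-7 - 12\right) - 2\right) 7 = 4 + \left(-19 - 2\right) 7 = 4 - 147 = -143$)
$H{\left(h \right)} = \frac{1}{12 + h}$
$\left(y + H{\left(X{\left(-1,-5 \right)} \right)}\right)^{2} = \left(-143 + \frac{1}{12 + \left(1 - 5\right)}\right)^{2} = \left(-143 + \frac{1}{12 - 4}\right)^{2} = \left(-143 + \frac{1}{8}\right)^{2} = \left(- \frac{1143}{8}\right)^{2} = \frac{1306449}{64}$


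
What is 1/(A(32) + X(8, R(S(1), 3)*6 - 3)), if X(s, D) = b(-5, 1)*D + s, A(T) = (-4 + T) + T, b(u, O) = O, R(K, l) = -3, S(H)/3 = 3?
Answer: 1/47 ≈ 0.021277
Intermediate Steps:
S(H) = 9 (S(H) = 3*3 = 9)
A(T) = -4 + 2*T
X(s, D) = D + s (X(s, D) = 1*D + s = D + s)
1/(A(32) + X(8, R(S(1), 3)*6 - 3)) = 1/((-4 + 2*32) + ((-3*6 - 3) + 8)) = 1/((-4 + 64) + ((-18 - 3) + 8)) = 1/(60 + (-21 + 8)) = 1/(60 - 13) = 1/47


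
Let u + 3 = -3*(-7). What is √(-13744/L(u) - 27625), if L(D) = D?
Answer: I*√255497/3 ≈ 168.49*I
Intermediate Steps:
u = 18 (u = -3 - 3*(-7) = -3 + 21 = 18)
√(-13744/L(u) - 27625) = √(-13744/18 - 27625) = √(-13744*1/18 - 27625) = √(-6872/9 - 27625) = √(-255497/9) = I*√255497/3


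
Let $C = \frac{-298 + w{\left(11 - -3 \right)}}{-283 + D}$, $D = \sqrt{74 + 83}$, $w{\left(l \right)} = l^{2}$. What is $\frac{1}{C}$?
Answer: $\frac{283}{102} - \frac{\sqrt{157}}{102} \approx 2.6517$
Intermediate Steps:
$D = \sqrt{157} \approx 12.53$
$C = - \frac{102}{-283 + \sqrt{157}}$ ($C = \frac{-298 + \left(11 - -3\right)^{2}}{-283 + \sqrt{157}} = \frac{-298 + \left(11 + 3\right)^{2}}{-283 + \sqrt{157}} = \frac{-298 + 14^{2}}{-283 + \sqrt{157}} = \frac{-298 + 196}{-283 + \sqrt{157}} = - \frac{102}{-283 + \sqrt{157}} \approx 0.37712$)
$\frac{1}{C} = \frac{1}{\frac{4811}{13322} + \frac{17 \sqrt{157}}{13322}}$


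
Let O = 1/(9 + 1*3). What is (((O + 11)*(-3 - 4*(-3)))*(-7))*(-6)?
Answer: 8379/2 ≈ 4189.5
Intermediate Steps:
O = 1/12 (O = 1/(9 + 3) = 1/12 ≈ 0.083333)
(((O + 11)*(-3 - 4*(-3)))*(-7))*(-6) = (((1/12 + 11)*(-3 - 4*(-3)))*(-7))*(-6) = ((133*(-3 + 12)/12)*(-7))*(-6) = (((133/12)*9)*(-7))*(-6) = ((399/4)*(-7))*(-6) = -2793/4*(-6) = 8379/2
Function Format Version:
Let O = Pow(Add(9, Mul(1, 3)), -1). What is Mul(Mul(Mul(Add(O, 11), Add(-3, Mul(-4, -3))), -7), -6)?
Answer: Rational(8379, 2) ≈ 4189.5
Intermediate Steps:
O = Rational(1, 12) (O = Pow(Add(9, 3), -1) = Pow(12, -1) = Rational(1, 12) ≈ 0.083333)
Mul(Mul(Mul(Add(O, 11), Add(-3, Mul(-4, -3))), -7), -6) = Mul(Mul(Mul(Add(Rational(1, 12), 11), Add(-3, Mul(-4, -3))), -7), -6) = Mul(Mul(Mul(Rational(133, 12), Add(-3, 12)), -7), -6) = Mul(Mul(Mul(Rational(133, 12), 9), -7), -6) = Mul(Mul(Rational(399, 4), -7), -6) = Mul(Rational(-2793, 4), -6) = Rational(8379, 2)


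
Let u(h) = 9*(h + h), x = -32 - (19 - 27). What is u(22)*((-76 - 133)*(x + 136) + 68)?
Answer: -9242640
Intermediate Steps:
x = -24 (x = -32 - 1*(-8) = -32 + 8 = -24)
u(h) = 18*h (u(h) = 9*(2*h) = 18*h)
u(22)*((-76 - 133)*(x + 136) + 68) = (18*22)*((-76 - 133)*(-24 + 136) + 68) = 396*(-209*112 + 68) = 396*(-23408 + 68) = 396*(-23340) = -9242640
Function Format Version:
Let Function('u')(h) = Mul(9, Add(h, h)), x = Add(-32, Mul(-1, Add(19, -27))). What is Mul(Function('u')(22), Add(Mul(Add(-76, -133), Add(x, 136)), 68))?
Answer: -9242640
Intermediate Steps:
x = -24 (x = Add(-32, Mul(-1, -8)) = Add(-32, 8) = -24)
Function('u')(h) = Mul(18, h) (Function('u')(h) = Mul(9, Mul(2, h)) = Mul(18, h))
Mul(Function('u')(22), Add(Mul(Add(-76, -133), Add(x, 136)), 68)) = Mul(Mul(18, 22), Add(Mul(Add(-76, -133), Add(-24, 136)), 68)) = Mul(396, Add(Mul(-209, 112), 68)) = Mul(396, Add(-23408, 68)) = Mul(396, -23340) = -9242640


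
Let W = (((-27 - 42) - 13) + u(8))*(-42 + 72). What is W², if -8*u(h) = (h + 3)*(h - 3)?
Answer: 113742225/16 ≈ 7.1089e+6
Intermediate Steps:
u(h) = -(-3 + h)*(3 + h)/8 (u(h) = -(h + 3)*(h - 3)/8 = -(3 + h)*(-3 + h)/8 = -(-3 + h)*(3 + h)/8)
W = -10665/4 (W = (((-27 - 42) - 13) + (9/8 - ⅛*8²))*(-42 + 72) = ((-69 - 13) + (9/8 - ⅛*64))*30 = (-82 + (9/8 - 8))*30 = (-82 - 55/8)*30 = -711/8*30 = -10665/4 ≈ -2666.3)
W² = (-10665/4)² = 113742225/16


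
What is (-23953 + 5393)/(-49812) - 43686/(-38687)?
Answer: 723529438/481769211 ≈ 1.5018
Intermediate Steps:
(-23953 + 5393)/(-49812) - 43686/(-38687) = -18560*(-1/49812) - 43686*(-1/38687) = 4640/12453 + 43686/38687 = 723529438/481769211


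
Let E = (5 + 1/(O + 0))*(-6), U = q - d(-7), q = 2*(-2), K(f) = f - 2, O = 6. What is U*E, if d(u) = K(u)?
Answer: -155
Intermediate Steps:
K(f) = -2 + f
d(u) = -2 + u
q = -4
U = 5 (U = -4 - (-2 - 7) = -4 - 1*(-9) = -4 + 9 = 5)
E = -31 (E = (5 + 1/(6 + 0))*(-6) = (5 + 1/6)*(-6) = (31/6)*(-6) = -31)
U*E = 5*(-31) = -155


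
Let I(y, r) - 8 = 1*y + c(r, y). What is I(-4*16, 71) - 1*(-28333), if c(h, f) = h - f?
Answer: 28412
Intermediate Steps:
I(y, r) = 8 + r (I(y, r) = 8 + (1*y + (r - y)) = 8 + (y + (r - y)) = 8 + r)
I(-4*16, 71) - 1*(-28333) = (8 + 71) - 1*(-28333) = 79 + 28333 = 28412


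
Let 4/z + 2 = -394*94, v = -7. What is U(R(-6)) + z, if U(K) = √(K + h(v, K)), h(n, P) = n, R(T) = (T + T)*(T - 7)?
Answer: -2/18519 + √149 ≈ 12.206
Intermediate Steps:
z = -2/18519 (z = 4/(-2 - 394*94) = 4/(-2 - 37036) = 4/(-37038) = 4*(-1/37038) = -2/18519 ≈ -0.00010800)
R(T) = 2*T*(-7 + T) (R(T) = (2*T)*(-7 + T) = 2*T*(-7 + T))
U(K) = √(-7 + K) (U(K) = √(K - 7) = √(-7 + K))
U(R(-6)) + z = √(-7 + 2*(-6)*(-7 - 6)) - 2/18519 = √(-7 + 2*(-6)*(-13)) - 2/18519 = √(-7 + 156) - 2/18519 = √149 - 2/18519 = -2/18519 + √149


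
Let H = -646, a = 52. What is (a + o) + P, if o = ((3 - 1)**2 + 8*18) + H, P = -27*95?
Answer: -3011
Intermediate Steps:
P = -2565
o = -498 (o = ((3 - 1)**2 + 8*18) - 646 = (2**2 + 144) - 646 = (4 + 144) - 646 = 148 - 646 = -498)
(a + o) + P = (52 - 498) - 2565 = -446 - 2565 = -3011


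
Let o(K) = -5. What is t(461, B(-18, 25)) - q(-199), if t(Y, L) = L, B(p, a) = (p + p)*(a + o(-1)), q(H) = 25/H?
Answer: -143255/199 ≈ -719.87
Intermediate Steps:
B(p, a) = 2*p*(-5 + a) (B(p, a) = (p + p)*(a - 5) = (2*p)*(-5 + a) = 2*p*(-5 + a))
t(461, B(-18, 25)) - q(-199) = 2*(-18)*(-5 + 25) - 25/(-199) = 2*(-18)*20 - 25*(-1)/199 = -720 - 1*(-25/199) = -720 + 25/199 = -143255/199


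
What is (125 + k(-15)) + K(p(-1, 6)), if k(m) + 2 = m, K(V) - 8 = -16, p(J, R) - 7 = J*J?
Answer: 100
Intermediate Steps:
p(J, R) = 7 + J² (p(J, R) = 7 + J*J = 7 + J²)
K(V) = -8 (K(V) = 8 - 16 = -8)
k(m) = -2 + m
(125 + k(-15)) + K(p(-1, 6)) = (125 + (-2 - 15)) - 8 = (125 - 17) - 8 = 108 - 8 = 100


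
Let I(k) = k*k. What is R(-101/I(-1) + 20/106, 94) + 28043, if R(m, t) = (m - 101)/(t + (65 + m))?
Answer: 21618479/771 ≈ 28040.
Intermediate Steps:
I(k) = k²
R(m, t) = (-101 + m)/(65 + m + t)
R(-101/I(-1) + 20/106, 94) + 28043 = (-101 + (-101/((-1)²) + 20/106))/(65 + (-101/((-1)²) + 20/106) + 94) + 28043 = (-101 + (-101/1 + 20*(1/106)))/(65 + (-101/1 + 20*(1/106)) + 94) + 28043 = (-101 + (-101*1 + 10/53))/(65 + (-101*1 + 10/53) + 94) + 28043 = (-101 + (-101 + 10/53))/(65 + (-101 + 10/53) + 94) + 28043 = (-101 - 5343/53)/(65 - 5343/53 + 94) + 28043 = -10696/53/(3084/53) + 28043 = (53/3084)*(-10696/53) + 28043 = -2674/771 + 28043 = 21618479/771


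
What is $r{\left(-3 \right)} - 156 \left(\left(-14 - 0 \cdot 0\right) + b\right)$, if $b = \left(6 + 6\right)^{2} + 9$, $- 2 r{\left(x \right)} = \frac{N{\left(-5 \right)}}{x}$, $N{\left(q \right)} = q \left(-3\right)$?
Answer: $- \frac{43363}{2} \approx -21682.0$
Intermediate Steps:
$N{\left(q \right)} = - 3 q$
$r{\left(x \right)} = - \frac{15}{2 x}$ ($r{\left(x \right)} = - \frac{\left(-3\right) \left(-5\right) \frac{1}{x}}{2} = - \frac{15 \frac{1}{x}}{2} = - \frac{15}{2 x}$)
$b = 153$ ($b = 12^{2} + 9 = 144 + 9 = 153$)
$r{\left(-3 \right)} - 156 \left(\left(-14 - 0 \cdot 0\right) + b\right) = - \frac{15}{2 \left(-3\right)} - 156 \left(\left(-14 - 0 \cdot 0\right) + 153\right) = \left(- \frac{15}{2}\right) \left(- \frac{1}{3}\right) - 156 \left(\left(-14 - 0\right) + 153\right) = \frac{5}{2} - 156 \left(\left(-14 + 0\right) + 153\right) = \frac{5}{2} - 156 \left(-14 + 153\right) = \frac{5}{2} - 21684 = - \frac{43363}{2}$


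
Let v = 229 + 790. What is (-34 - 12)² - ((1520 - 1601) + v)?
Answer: 1178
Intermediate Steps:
v = 1019
(-34 - 12)² - ((1520 - 1601) + v) = (-34 - 12)² - ((1520 - 1601) + 1019) = (-46)² - (-81 + 1019) = 2116 - 1*938 = 2116 - 938 = 1178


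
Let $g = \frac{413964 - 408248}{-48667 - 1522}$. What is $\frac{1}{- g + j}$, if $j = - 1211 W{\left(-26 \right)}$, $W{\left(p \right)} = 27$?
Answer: $- \frac{50189}{1641024017} \approx -3.0584 \cdot 10^{-5}$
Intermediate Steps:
$g = - \frac{5716}{50189}$ ($g = \frac{5716}{-50189} = 5716 \left(- \frac{1}{50189}\right) = - \frac{5716}{50189} \approx -0.11389$)
$j = -32697$ ($j = \left(-1211\right) 27 = -32697$)
$\frac{1}{- g + j} = \frac{1}{\left(-1\right) \left(- \frac{5716}{50189}\right) - 32697} = \frac{1}{\frac{5716}{50189} - 32697} = \frac{1}{- \frac{1641024017}{50189}} = - \frac{50189}{1641024017}$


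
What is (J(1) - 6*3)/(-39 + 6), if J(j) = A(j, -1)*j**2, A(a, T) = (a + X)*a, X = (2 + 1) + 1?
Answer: 13/33 ≈ 0.39394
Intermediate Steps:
X = 4 (X = 3 + 1 = 4)
A(a, T) = a*(4 + a) (A(a, T) = (a + 4)*a = (4 + a)*a = a*(4 + a))
J(j) = j**3*(4 + j) (J(j) = (j*(4 + j))*j**2 = j**3*(4 + j))
(J(1) - 6*3)/(-39 + 6) = (1**3*(4 + 1) - 6*3)/(-39 + 6) = (1*5 - 18)/(-33) = (5 - 18)*(-1/33) = -13*(-1/33) = 13/33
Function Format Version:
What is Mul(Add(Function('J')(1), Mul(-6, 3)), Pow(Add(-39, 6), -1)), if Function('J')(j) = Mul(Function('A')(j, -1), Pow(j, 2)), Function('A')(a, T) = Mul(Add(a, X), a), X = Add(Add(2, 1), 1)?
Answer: Rational(13, 33) ≈ 0.39394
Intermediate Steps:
X = 4 (X = Add(3, 1) = 4)
Function('A')(a, T) = Mul(a, Add(4, a)) (Function('A')(a, T) = Mul(Add(a, 4), a) = Mul(Add(4, a), a) = Mul(a, Add(4, a)))
Function('J')(j) = Mul(Pow(j, 3), Add(4, j)) (Function('J')(j) = Mul(Mul(j, Add(4, j)), Pow(j, 2)) = Mul(Pow(j, 3), Add(4, j)))
Mul(Add(Function('J')(1), Mul(-6, 3)), Pow(Add(-39, 6), -1)) = Mul(Add(Mul(Pow(1, 3), Add(4, 1)), Mul(-6, 3)), Pow(Add(-39, 6), -1)) = Mul(Add(Mul(1, 5), -18), Pow(-33, -1)) = Mul(Add(5, -18), Rational(-1, 33)) = Mul(-13, Rational(-1, 33)) = Rational(13, 33)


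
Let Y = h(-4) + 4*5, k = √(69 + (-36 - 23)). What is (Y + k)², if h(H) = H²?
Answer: (36 + √10)² ≈ 1533.7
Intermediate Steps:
k = √10 (k = √(69 - 59) = √10 ≈ 3.1623)
Y = 36 (Y = (-4)² + 4*5 = 16 + 20 = 36)
(Y + k)² = (36 + √10)²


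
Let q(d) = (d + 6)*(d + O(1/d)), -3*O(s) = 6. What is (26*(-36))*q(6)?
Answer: -44928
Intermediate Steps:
O(s) = -2 (O(s) = -1/3*6 = -2)
q(d) = (-2 + d)*(6 + d) (q(d) = (d + 6)*(d - 2) = (6 + d)*(-2 + d) = (-2 + d)*(6 + d))
(26*(-36))*q(6) = (26*(-36))*(-12 + 6**2 + 4*6) = -936*(-12 + 36 + 24) = -936*48 = -44928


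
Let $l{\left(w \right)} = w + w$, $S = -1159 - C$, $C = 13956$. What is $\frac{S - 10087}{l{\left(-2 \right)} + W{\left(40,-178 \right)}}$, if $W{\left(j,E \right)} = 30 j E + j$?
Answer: $\frac{12601}{106782} \approx 0.11801$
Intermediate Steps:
$S = -15115$ ($S = -1159 - 13956 = -15115$)
$W{\left(j,E \right)} = j + 30 E j$ ($W{\left(j,E \right)} = 30 E j + j = j + 30 E j$)
$l{\left(w \right)} = 2 w$
$\frac{S - 10087}{l{\left(-2 \right)} + W{\left(40,-178 \right)}} = \frac{-15115 - 10087}{2 \left(-2\right) + 40 \left(1 + 30 \left(-178\right)\right)} = - \frac{25202}{-4 + 40 \left(1 - 5340\right)} = - \frac{25202}{-4 + 40 \left(-5339\right)} = - \frac{25202}{-4 - 213560} = - \frac{25202}{-213564} = \left(-25202\right) \left(- \frac{1}{213564}\right) = \frac{12601}{106782}$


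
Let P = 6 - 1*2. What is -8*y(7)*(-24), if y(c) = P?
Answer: 768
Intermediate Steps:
P = 4 (P = 6 - 2 = 4)
y(c) = 4
-8*y(7)*(-24) = -8*4*(-24) = -32*(-24) = 768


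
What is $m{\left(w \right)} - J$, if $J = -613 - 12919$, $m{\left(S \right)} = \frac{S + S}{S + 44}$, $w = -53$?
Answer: $\frac{121894}{9} \approx 13544.0$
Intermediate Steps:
$m{\left(S \right)} = \frac{2 S}{44 + S}$
$J = -13532$ ($J = -613 - 12919 = -13532$)
$m{\left(w \right)} - J = 2 \left(-53\right) \frac{1}{44 - 53} - -13532 = 2 \left(-53\right) \frac{1}{-9} + 13532 = 2 \left(-53\right) \left(- \frac{1}{9}\right) + 13532 = \frac{106}{9} + 13532 = \frac{121894}{9}$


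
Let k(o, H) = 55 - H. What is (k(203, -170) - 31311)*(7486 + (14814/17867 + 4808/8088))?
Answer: -1401453795817086/6021179 ≈ -2.3275e+8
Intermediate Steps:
(k(203, -170) - 31311)*(7486 + (14814/17867 + 4808/8088)) = ((55 - 1*(-170)) - 31311)*(7486 + (14814/17867 + 4808/8088)) = ((55 + 170) - 31311)*(7486 + (14814*(1/17867) + 4808*(1/8088))) = (225 - 31311)*(7486 + (14814/17867 + 601/1011)) = -31086*(7486 + 25715021/18063537) = -31086*135249353003/18063537 = -1401453795817086/6021179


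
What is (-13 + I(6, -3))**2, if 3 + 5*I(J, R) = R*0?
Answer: 4624/25 ≈ 184.96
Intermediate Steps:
I(J, R) = -3/5 (I(J, R) = -3/5 + (R*0)/5 = -3/5 + (1/5)*0 = -3/5 + 0 = -3/5)
(-13 + I(6, -3))**2 = (-13 - 3/5)**2 = (-68/5)**2 = 4624/25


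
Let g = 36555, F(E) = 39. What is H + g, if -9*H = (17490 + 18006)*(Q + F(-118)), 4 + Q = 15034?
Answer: -59395581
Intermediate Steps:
Q = 15030 (Q = -4 + 15034 = 15030)
H = -59432136 (H = -(17490 + 18006)*(15030 + 39)/9 = -3944*15069 = -⅑*534889224 = -59432136)
H + g = -59432136 + 36555 = -59395581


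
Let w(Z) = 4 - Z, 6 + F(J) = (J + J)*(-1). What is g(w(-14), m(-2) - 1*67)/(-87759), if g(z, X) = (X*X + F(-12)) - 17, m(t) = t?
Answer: -4762/87759 ≈ -0.054262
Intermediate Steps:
F(J) = -6 - 2*J (F(J) = -6 + (J + J)*(-1) = -6 + (2*J)*(-1) = -6 - 2*J)
g(z, X) = 1 + X**2 (g(z, X) = (X*X + (-6 - 2*(-12))) - 17 = (X**2 + (-6 + 24)) - 17 = (X**2 + 18) - 17 = (18 + X**2) - 17 = 1 + X**2)
g(w(-14), m(-2) - 1*67)/(-87759) = (1 + (-2 - 1*67)**2)/(-87759) = (1 + (-2 - 67)**2)*(-1/87759) = (1 + (-69)**2)*(-1/87759) = (1 + 4761)*(-1/87759) = 4762*(-1/87759) = -4762/87759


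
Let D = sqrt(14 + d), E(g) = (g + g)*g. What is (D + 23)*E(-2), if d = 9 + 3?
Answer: 184 + 8*sqrt(26) ≈ 224.79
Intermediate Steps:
d = 12
E(g) = 2*g**2 (E(g) = (2*g)*g = 2*g**2)
D = sqrt(26) (D = sqrt(14 + 12) = sqrt(26) ≈ 5.0990)
(D + 23)*E(-2) = (sqrt(26) + 23)*(2*(-2)**2) = (23 + sqrt(26))*(2*4) = (23 + sqrt(26))*8 = 184 + 8*sqrt(26)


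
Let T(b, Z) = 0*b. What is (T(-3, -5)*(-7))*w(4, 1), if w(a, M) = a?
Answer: 0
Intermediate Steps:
T(b, Z) = 0
(T(-3, -5)*(-7))*w(4, 1) = (0*(-7))*4 = 0*4 = 0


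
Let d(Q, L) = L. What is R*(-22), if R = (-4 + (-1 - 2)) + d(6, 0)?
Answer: 154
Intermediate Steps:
R = -7 (R = (-4 + (-1 - 2)) + 0 = (-4 - 3) + 0 = -7 + 0 = -7)
R*(-22) = -7*(-22) = 154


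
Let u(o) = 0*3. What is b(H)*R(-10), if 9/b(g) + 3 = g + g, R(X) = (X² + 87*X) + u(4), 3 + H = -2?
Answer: 6930/13 ≈ 533.08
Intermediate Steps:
H = -5 (H = -3 - 2 = -5)
u(o) = 0
R(X) = X² + 87*X (R(X) = (X² + 87*X) + 0 = X² + 87*X)
b(g) = 9/(-3 + 2*g) (b(g) = 9/(-3 + (g + g)) = 9/(-3 + 2*g))
b(H)*R(-10) = (9/(-3 + 2*(-5)))*(-10*(87 - 10)) = (9/(-3 - 10))*(-10*77) = (9/(-13))*(-770) = (9*(-1/13))*(-770) = -9/13*(-770) = 6930/13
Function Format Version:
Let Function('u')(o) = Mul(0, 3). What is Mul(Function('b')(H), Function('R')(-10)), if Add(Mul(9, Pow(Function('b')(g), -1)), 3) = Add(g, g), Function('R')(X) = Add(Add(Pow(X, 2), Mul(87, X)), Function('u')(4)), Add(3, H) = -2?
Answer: Rational(6930, 13) ≈ 533.08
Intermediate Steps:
H = -5 (H = Add(-3, -2) = -5)
Function('u')(o) = 0
Function('R')(X) = Add(Pow(X, 2), Mul(87, X)) (Function('R')(X) = Add(Add(Pow(X, 2), Mul(87, X)), 0) = Add(Pow(X, 2), Mul(87, X)))
Function('b')(g) = Mul(9, Pow(Add(-3, Mul(2, g)), -1)) (Function('b')(g) = Mul(9, Pow(Add(-3, Add(g, g)), -1)) = Mul(9, Pow(Add(-3, Mul(2, g)), -1)))
Mul(Function('b')(H), Function('R')(-10)) = Mul(Mul(9, Pow(Add(-3, Mul(2, -5)), -1)), Mul(-10, Add(87, -10))) = Mul(Mul(9, Pow(Add(-3, -10), -1)), Mul(-10, 77)) = Mul(Mul(9, Pow(-13, -1)), -770) = Mul(Mul(9, Rational(-1, 13)), -770) = Mul(Rational(-9, 13), -770) = Rational(6930, 13)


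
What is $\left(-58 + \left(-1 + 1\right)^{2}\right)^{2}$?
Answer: $3364$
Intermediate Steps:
$\left(-58 + \left(-1 + 1\right)^{2}\right)^{2} = \left(-58 + 0^{2}\right)^{2} = \left(-58 + 0\right)^{2} = \left(-58\right)^{2} = 3364$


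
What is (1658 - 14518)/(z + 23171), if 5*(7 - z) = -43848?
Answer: -32150/79869 ≈ -0.40253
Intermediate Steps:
z = 43883/5 (z = 7 - ⅕*(-43848) = 7 + 43848/5 = 43883/5 ≈ 8776.6)
(1658 - 14518)/(z + 23171) = (1658 - 14518)/(43883/5 + 23171) = -12860/159738/5 = -12860*5/159738 = -32150/79869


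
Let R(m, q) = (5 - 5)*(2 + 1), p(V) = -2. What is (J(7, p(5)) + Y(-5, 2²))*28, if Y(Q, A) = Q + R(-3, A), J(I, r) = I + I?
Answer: 252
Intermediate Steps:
J(I, r) = 2*I
R(m, q) = 0 (R(m, q) = 0*3 = 0)
Y(Q, A) = Q (Y(Q, A) = Q + 0 = Q)
(J(7, p(5)) + Y(-5, 2²))*28 = (2*7 - 5)*28 = (14 - 5)*28 = 9*28 = 252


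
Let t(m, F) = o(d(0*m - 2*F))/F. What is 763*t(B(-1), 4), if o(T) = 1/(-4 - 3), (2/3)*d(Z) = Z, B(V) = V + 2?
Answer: -109/4 ≈ -27.250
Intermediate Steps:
B(V) = 2 + V
d(Z) = 3*Z/2
o(T) = -⅐ (o(T) = 1/(-7) = -⅐)
t(m, F) = -1/(7*F)
763*t(B(-1), 4) = 763*(-⅐/4) = 763*(-⅐*¼) = 763*(-1/28) = -109/4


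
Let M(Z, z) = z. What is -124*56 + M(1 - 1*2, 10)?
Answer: -6934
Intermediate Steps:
-124*56 + M(1 - 1*2, 10) = -124*56 + 10 = -6944 + 10 = -6934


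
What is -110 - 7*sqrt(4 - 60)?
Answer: -110 - 14*I*sqrt(14) ≈ -110.0 - 52.383*I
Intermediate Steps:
-110 - 7*sqrt(4 - 60) = -110 - 14*I*sqrt(14)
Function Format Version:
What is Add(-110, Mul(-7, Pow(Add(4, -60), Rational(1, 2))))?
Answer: Add(-110, Mul(-14, I, Pow(14, Rational(1, 2)))) ≈ Add(-110.00, Mul(-52.383, I))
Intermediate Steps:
Add(-110, Mul(-7, Pow(Add(4, -60), Rational(1, 2)))) = Add(-110, Mul(-7, Pow(-56, Rational(1, 2)))) = Add(-110, Mul(-7, Mul(2, I, Pow(14, Rational(1, 2))))) = Add(-110, Mul(-14, I, Pow(14, Rational(1, 2))))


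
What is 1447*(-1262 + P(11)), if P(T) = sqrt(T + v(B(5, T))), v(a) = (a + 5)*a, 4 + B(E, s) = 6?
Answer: -1818879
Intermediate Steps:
B(E, s) = 2 (B(E, s) = -4 + 6 = 2)
v(a) = a*(5 + a) (v(a) = (5 + a)*a = a*(5 + a))
P(T) = sqrt(14 + T) (P(T) = sqrt(T + 2*(5 + 2)) = sqrt(T + 2*7) = sqrt(T + 14) = sqrt(14 + T))
1447*(-1262 + P(11)) = 1447*(-1262 + sqrt(14 + 11)) = 1447*(-1262 + sqrt(25)) = 1447*(-1262 + 5) = 1447*(-1257) = -1818879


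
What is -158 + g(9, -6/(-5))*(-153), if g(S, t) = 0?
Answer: -158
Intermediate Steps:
-158 + g(9, -6/(-5))*(-153) = -158 + 0*(-153) = -158 + 0 = -158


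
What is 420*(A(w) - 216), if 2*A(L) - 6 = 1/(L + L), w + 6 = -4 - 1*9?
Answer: -1699845/19 ≈ -89466.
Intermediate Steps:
w = -19 (w = -6 + (-4 - 1*9) = -6 + (-4 - 9) = -6 - 13 = -19)
A(L) = 3 + 1/(4*L) (A(L) = 3 + 1/(2*(L + L)) = 3 + 1/(2*((2*L))) = 3 + (1/(2*L))/2 = 3 + 1/(4*L))
420*(A(w) - 216) = 420*((3 + (¼)/(-19)) - 216) = 420*((3 + (¼)*(-1/19)) - 216) = 420*((3 - 1/76) - 216) = 420*(227/76 - 216) = 420*(-16189/76) = -1699845/19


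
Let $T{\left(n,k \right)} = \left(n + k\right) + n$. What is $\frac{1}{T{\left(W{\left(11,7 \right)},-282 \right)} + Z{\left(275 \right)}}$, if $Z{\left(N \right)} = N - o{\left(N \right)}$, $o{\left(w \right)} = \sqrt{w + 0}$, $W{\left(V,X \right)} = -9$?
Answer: $- \frac{1}{14} + \frac{\sqrt{11}}{70} \approx -0.024048$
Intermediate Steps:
$o{\left(w \right)} = \sqrt{w}$
$T{\left(n,k \right)} = k + 2 n$ ($T{\left(n,k \right)} = \left(k + n\right) + n = k + 2 n$)
$Z{\left(N \right)} = N - \sqrt{N}$
$\frac{1}{T{\left(W{\left(11,7 \right)},-282 \right)} + Z{\left(275 \right)}} = \frac{1}{\left(-282 + 2 \left(-9\right)\right) + \left(275 - \sqrt{275}\right)} = \frac{1}{\left(-282 - 18\right) + \left(275 - 5 \sqrt{11}\right)} = \frac{1}{-300 + \left(275 - 5 \sqrt{11}\right)} = \frac{1}{-25 - 5 \sqrt{11}}$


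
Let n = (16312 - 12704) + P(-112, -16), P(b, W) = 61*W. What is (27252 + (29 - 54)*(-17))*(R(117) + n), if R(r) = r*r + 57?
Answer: 453293906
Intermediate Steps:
R(r) = 57 + r**2 (R(r) = r**2 + 57 = 57 + r**2)
n = 2632 (n = (16312 - 12704) + 61*(-16) = 3608 - 976 = 2632)
(27252 + (29 - 54)*(-17))*(R(117) + n) = (27252 + (29 - 54)*(-17))*((57 + 117**2) + 2632) = (27252 - 25*(-17))*((57 + 13689) + 2632) = (27252 + 425)*(13746 + 2632) = 27677*16378 = 453293906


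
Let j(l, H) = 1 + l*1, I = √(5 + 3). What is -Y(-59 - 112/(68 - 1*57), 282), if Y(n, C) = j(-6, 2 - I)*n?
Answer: -3805/11 ≈ -345.91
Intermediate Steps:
I = 2*√2 (I = √8 = 2*√2 ≈ 2.8284)
j(l, H) = 1 + l
Y(n, C) = -5*n (Y(n, C) = (1 - 6)*n = -5*n)
-Y(-59 - 112/(68 - 1*57), 282) = -(-5)*(-59 - 112/(68 - 1*57)) = -(-5)*(-59 - 112/(68 - 57)) = -(-5)*(-59 - 112/11) = -(-5)*(-761)/11 = -1*3805/11 = -3805/11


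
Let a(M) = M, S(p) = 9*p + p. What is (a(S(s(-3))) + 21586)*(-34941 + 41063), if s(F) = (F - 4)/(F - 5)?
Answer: 264406119/2 ≈ 1.3220e+8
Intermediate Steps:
s(F) = (-4 + F)/(-5 + F)
S(p) = 10*p
(a(S(s(-3))) + 21586)*(-34941 + 41063) = (10*((-4 - 3)/(-5 - 3)) + 21586)*(-34941 + 41063) = (10*(-7/(-8)) + 21586)*6122 = (10*(-⅛*(-7)) + 21586)*6122 = (10*(7/8) + 21586)*6122 = (35/4 + 21586)*6122 = (86379/4)*6122 = 264406119/2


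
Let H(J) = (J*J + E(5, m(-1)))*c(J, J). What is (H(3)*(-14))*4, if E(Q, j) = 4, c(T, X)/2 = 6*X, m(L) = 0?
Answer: -26208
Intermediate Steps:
c(T, X) = 12*X (c(T, X) = 2*(6*X) = 12*X)
H(J) = 12*J*(4 + J²) (H(J) = (J*J + 4)*(12*J) = (J² + 4)*(12*J) = (4 + J²)*(12*J) = 12*J*(4 + J²))
(H(3)*(-14))*4 = ((12*3*(4 + 3²))*(-14))*4 = ((12*3*(4 + 9))*(-14))*4 = ((12*3*13)*(-14))*4 = (468*(-14))*4 = -6552*4 = -26208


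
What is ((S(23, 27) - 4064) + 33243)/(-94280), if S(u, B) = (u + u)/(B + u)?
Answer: -364749/1178500 ≈ -0.30950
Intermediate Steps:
S(u, B) = 2*u/(B + u) (S(u, B) = (2*u)/(B + u) = 2*u/(B + u))
((S(23, 27) - 4064) + 33243)/(-94280) = ((2*23/(27 + 23) - 4064) + 33243)/(-94280) = ((2*23/50 - 4064) + 33243)*(-1/94280) = ((2*23*(1/50) - 4064) + 33243)*(-1/94280) = ((23/25 - 4064) + 33243)*(-1/94280) = (-101577/25 + 33243)*(-1/94280) = (729498/25)*(-1/94280) = -364749/1178500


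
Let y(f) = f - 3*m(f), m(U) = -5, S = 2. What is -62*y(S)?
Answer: -1054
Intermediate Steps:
y(f) = 15 + f (y(f) = f - 3*(-5) = f + 15 = 15 + f)
-62*y(S) = -62*(15 + 2) = -62*17 = -1054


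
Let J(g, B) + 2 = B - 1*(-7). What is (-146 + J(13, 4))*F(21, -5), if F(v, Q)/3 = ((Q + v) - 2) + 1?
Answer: -6165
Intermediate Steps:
F(v, Q) = -3 + 3*Q + 3*v (F(v, Q) = 3*(((Q + v) - 2) + 1) = 3*((-2 + Q + v) + 1) = 3*(-1 + Q + v) = -3 + 3*Q + 3*v)
J(g, B) = 5 + B (J(g, B) = -2 + (B - 1*(-7)) = -2 + (B + 7) = -2 + (7 + B) = 5 + B)
(-146 + J(13, 4))*F(21, -5) = (-146 + (5 + 4))*(-3 + 3*(-5) + 3*21) = (-146 + 9)*(-3 - 15 + 63) = -137*45 = -6165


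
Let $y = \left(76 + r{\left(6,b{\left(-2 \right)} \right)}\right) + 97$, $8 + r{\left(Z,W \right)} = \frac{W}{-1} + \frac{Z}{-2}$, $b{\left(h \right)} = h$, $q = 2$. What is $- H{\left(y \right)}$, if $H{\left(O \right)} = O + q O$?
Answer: $-492$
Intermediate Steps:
$r{\left(Z,W \right)} = -8 - W - \frac{Z}{2}$ ($r{\left(Z,W \right)} = -8 + \left(\frac{W}{-1} + \frac{Z}{-2}\right) = -8 + \left(W \left(-1\right) + Z \left(- \frac{1}{2}\right)\right) = -8 - \left(W + \frac{Z}{2}\right) = -8 - W - \frac{Z}{2}$)
$y = 164$ ($y = \left(76 - 9\right) + 97 = 67 + 97 = 164$)
$H{\left(O \right)} = 3 O$ ($H{\left(O \right)} = O + 2 O = 3 O$)
$- H{\left(y \right)} = - 3 \cdot 164 = \left(-1\right) 492 = -492$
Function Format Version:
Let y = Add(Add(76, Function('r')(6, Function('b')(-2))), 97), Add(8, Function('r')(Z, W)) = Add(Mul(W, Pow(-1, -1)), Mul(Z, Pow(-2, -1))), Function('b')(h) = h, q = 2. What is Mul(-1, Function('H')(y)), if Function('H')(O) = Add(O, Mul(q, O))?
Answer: -492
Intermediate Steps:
Function('r')(Z, W) = Add(-8, Mul(-1, W), Mul(Rational(-1, 2), Z)) (Function('r')(Z, W) = Add(-8, Add(Mul(W, Pow(-1, -1)), Mul(Z, Pow(-2, -1)))) = Add(-8, Add(Mul(W, -1), Mul(Z, Rational(-1, 2)))) = Add(-8, Add(Mul(-1, W), Mul(Rational(-1, 2), Z))) = Add(-8, Mul(-1, W), Mul(Rational(-1, 2), Z)))
y = 164 (y = Add(Add(76, Add(-8, Mul(-1, -2), Mul(Rational(-1, 2), 6))), 97) = Add(Add(76, Add(-8, 2, -3)), 97) = Add(Add(76, -9), 97) = Add(67, 97) = 164)
Function('H')(O) = Mul(3, O) (Function('H')(O) = Add(O, Mul(2, O)) = Mul(3, O))
Mul(-1, Function('H')(y)) = Mul(-1, Mul(3, 164)) = Mul(-1, 492) = -492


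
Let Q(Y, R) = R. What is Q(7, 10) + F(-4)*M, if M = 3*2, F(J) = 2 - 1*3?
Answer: 4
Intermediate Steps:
F(J) = -1 (F(J) = 2 - 3 = -1)
M = 6
Q(7, 10) + F(-4)*M = 10 - 1*6 = 10 - 6 = 4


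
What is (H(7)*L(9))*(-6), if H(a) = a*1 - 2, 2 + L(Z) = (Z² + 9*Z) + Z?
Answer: -5070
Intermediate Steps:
L(Z) = -2 + Z² + 10*Z (L(Z) = -2 + ((Z² + 9*Z) + Z) = -2 + (Z² + 10*Z) = -2 + Z² + 10*Z)
H(a) = -2 + a (H(a) = a - 2 = -2 + a)
(H(7)*L(9))*(-6) = ((-2 + 7)*(-2 + 9² + 10*9))*(-6) = (5*(-2 + 81 + 90))*(-6) = (5*169)*(-6) = 845*(-6) = -5070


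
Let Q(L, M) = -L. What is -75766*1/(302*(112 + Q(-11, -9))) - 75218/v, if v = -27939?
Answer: 112870259/172970349 ≈ 0.65254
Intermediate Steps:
-75766*1/(302*(112 + Q(-11, -9))) - 75218/v = -75766*1/(302*(112 - 1*(-11))) - 75218/(-27939) = -75766*1/(302*(112 + 11)) - 75218*(-1/27939) = -75766/(123*302) + 75218/27939 = -75766/37146 + 75218/27939 = -75766*1/37146 + 75218/27939 = -37883/18573 + 75218/27939 = 112870259/172970349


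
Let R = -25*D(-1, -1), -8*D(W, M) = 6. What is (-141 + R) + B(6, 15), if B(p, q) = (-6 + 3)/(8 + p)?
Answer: -3429/28 ≈ -122.46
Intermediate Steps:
D(W, M) = -¾ (D(W, M) = -⅛*6 = -¾)
B(p, q) = -3/(8 + p)
R = 75/4 (R = -25*(-¾) = 75/4 ≈ 18.750)
(-141 + R) + B(6, 15) = (-141 + 75/4) - 3/(8 + 6) = -489/4 - 3/14 = -3429/28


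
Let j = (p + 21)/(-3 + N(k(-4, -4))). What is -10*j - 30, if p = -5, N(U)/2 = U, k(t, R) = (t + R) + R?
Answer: -650/27 ≈ -24.074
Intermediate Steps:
k(t, R) = t + 2*R (k(t, R) = (R + t) + R = t + 2*R)
N(U) = 2*U
j = -16/27 (j = (-5 + 21)/(-3 + 2*(-4 + 2*(-4))) = 16/(-3 + 2*(-4 - 8)) = 16/(-3 + 2*(-12)) = 16/(-3 - 24) = 16/(-27) = 16*(-1/27) = -16/27 ≈ -0.59259)
-10*j - 30 = -10*(-16/27) - 30 = 160/27 - 30 = -650/27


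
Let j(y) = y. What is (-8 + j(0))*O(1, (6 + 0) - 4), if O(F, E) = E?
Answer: -16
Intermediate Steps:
(-8 + j(0))*O(1, (6 + 0) - 4) = (-8 + 0)*((6 + 0) - 4) = -8*(6 - 4) = -8*2 = -16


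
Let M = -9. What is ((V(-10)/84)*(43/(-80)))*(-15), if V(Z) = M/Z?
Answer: 387/4480 ≈ 0.086384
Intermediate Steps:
V(Z) = -9/Z
((V(-10)/84)*(43/(-80)))*(-15) = ((-9/(-10)/84)*(43/(-80)))*(-15) = ((-9*(-⅒)*(1/84))*(43*(-1/80)))*(-15) = (((9/10)*(1/84))*(-43/80))*(-15) = ((3/280)*(-43/80))*(-15) = -129/22400*(-15) = 387/4480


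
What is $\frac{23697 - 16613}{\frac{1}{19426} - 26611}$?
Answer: $- \frac{137613784}{516945285} \approx -0.26621$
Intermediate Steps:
$\frac{23697 - 16613}{\frac{1}{19426} - 26611} = \frac{7084}{\frac{1}{19426} - 26611} = \frac{7084}{- \frac{516945285}{19426}} = 7084 \left(- \frac{19426}{516945285}\right) = - \frac{137613784}{516945285}$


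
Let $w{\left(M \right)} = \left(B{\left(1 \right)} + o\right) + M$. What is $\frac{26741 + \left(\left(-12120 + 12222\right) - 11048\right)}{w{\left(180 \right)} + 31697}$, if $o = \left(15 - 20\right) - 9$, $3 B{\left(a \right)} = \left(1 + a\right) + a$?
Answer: $\frac{15795}{31864} \approx 0.4957$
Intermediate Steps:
$B{\left(a \right)} = \frac{1}{3} + \frac{2 a}{3}$ ($B{\left(a \right)} = \frac{\left(1 + a\right) + a}{3} = \frac{1 + 2 a}{3} = \frac{1}{3} + \frac{2 a}{3}$)
$o = -14$ ($o = -5 - 9 = -14$)
$w{\left(M \right)} = -13 + M$ ($w{\left(M \right)} = \left(\left(\frac{1}{3} + \frac{2}{3} \cdot 1\right) - 14\right) + M = \left(\left(\frac{1}{3} + \frac{2}{3}\right) - 14\right) + M = \left(1 - 14\right) + M = -13 + M$)
$\frac{26741 + \left(\left(-12120 + 12222\right) - 11048\right)}{w{\left(180 \right)} + 31697} = \frac{26741 + \left(\left(-12120 + 12222\right) - 11048\right)}{\left(-13 + 180\right) + 31697} = \frac{26741 + \left(102 - 11048\right)}{167 + 31697} = \frac{26741 - 10946}{31864} = 15795 \cdot \frac{1}{31864} = \frac{15795}{31864}$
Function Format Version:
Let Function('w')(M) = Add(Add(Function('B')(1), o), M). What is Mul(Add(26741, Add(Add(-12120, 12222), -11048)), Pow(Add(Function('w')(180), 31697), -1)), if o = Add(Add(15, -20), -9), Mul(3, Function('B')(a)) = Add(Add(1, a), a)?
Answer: Rational(15795, 31864) ≈ 0.49570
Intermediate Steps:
Function('B')(a) = Add(Rational(1, 3), Mul(Rational(2, 3), a)) (Function('B')(a) = Mul(Rational(1, 3), Add(Add(1, a), a)) = Mul(Rational(1, 3), Add(1, Mul(2, a))) = Add(Rational(1, 3), Mul(Rational(2, 3), a)))
o = -14 (o = Add(-5, -9) = -14)
Function('w')(M) = Add(-13, M) (Function('w')(M) = Add(Add(Add(Rational(1, 3), Mul(Rational(2, 3), 1)), -14), M) = Add(Add(Add(Rational(1, 3), Rational(2, 3)), -14), M) = Add(Add(1, -14), M) = Add(-13, M))
Mul(Add(26741, Add(Add(-12120, 12222), -11048)), Pow(Add(Function('w')(180), 31697), -1)) = Mul(Add(26741, Add(Add(-12120, 12222), -11048)), Pow(Add(Add(-13, 180), 31697), -1)) = Mul(Add(26741, Add(102, -11048)), Pow(Add(167, 31697), -1)) = Mul(Add(26741, -10946), Pow(31864, -1)) = Mul(15795, Rational(1, 31864)) = Rational(15795, 31864)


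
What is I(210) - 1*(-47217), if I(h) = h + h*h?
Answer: 91527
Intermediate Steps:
I(h) = h + h**2
I(210) - 1*(-47217) = 210*(1 + 210) - 1*(-47217) = 210*211 + 47217 = 44310 + 47217 = 91527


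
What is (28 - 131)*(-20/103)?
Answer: 20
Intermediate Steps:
(28 - 131)*(-20/103) = -(-2060)/103 = -103*(-20/103) = 20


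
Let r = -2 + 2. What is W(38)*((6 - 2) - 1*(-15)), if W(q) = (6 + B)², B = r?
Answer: 684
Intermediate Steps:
r = 0
B = 0
W(q) = 36 (W(q) = (6 + 0)² = 6² = 36)
W(38)*((6 - 2) - 1*(-15)) = 36*((6 - 2) - 1*(-15)) = 36*(4 + 15) = 36*19 = 684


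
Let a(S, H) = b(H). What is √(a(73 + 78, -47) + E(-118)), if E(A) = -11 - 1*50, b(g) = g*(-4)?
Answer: √127 ≈ 11.269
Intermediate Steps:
b(g) = -4*g
E(A) = -61 (E(A) = -11 - 50 = -61)
a(S, H) = -4*H
√(a(73 + 78, -47) + E(-118)) = √(-4*(-47) - 61) = √(188 - 61) = √127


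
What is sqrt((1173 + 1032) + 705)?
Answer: sqrt(2910) ≈ 53.944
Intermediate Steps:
sqrt((1173 + 1032) + 705) = sqrt(2205 + 705) = sqrt(2910)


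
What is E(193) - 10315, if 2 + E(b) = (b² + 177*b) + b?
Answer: 61286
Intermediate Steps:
E(b) = -2 + b² + 178*b (E(b) = -2 + ((b² + 177*b) + b) = -2 + (b² + 178*b) = -2 + b² + 178*b)
E(193) - 10315 = (-2 + 193² + 178*193) - 10315 = (-2 + 37249 + 34354) - 10315 = 71601 - 10315 = 61286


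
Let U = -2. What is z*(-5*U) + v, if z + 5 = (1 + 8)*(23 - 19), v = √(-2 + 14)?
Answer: 310 + 2*√3 ≈ 313.46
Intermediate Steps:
v = 2*√3 (v = √12 = 2*√3 ≈ 3.4641)
z = 31 (z = -5 + (1 + 8)*(23 - 19) = -5 + 9*4 = -5 + 36 = 31)
z*(-5*U) + v = 31*(-5*(-2)) + 2*√3 = 31*10 + 2*√3 = 310 + 2*√3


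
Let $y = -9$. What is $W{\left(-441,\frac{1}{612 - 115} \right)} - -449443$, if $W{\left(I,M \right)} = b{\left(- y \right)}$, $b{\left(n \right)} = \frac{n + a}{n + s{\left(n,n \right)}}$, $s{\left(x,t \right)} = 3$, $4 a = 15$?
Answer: $\frac{7191105}{16} \approx 4.4944 \cdot 10^{5}$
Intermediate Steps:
$a = \frac{15}{4}$ ($a = \frac{1}{4} \cdot 15 = \frac{15}{4} \approx 3.75$)
$b{\left(n \right)} = \frac{\frac{15}{4} + n}{3 + n}$ ($b{\left(n \right)} = \frac{n + \frac{15}{4}}{n + 3} = \frac{\frac{15}{4} + n}{3 + n}$)
$W{\left(I,M \right)} = \frac{17}{16}$ ($W{\left(I,M \right)} = \frac{\frac{15}{4} - -9}{3 - -9} = \frac{\frac{15}{4} + 9}{3 + 9} = \frac{1}{12} \cdot \frac{51}{4} = \frac{17}{16}$)
$W{\left(-441,\frac{1}{612 - 115} \right)} - -449443 = \frac{17}{16} - -449443 = \frac{17}{16} + 449443 = \frac{7191105}{16}$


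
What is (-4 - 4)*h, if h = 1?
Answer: -8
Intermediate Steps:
(-4 - 4)*h = (-4 - 4)*1 = -8*1 = -8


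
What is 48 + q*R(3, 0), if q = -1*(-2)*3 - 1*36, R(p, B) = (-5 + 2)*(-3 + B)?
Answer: -222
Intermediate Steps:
R(p, B) = 9 - 3*B (R(p, B) = -3*(-3 + B) = 9 - 3*B)
q = -30 (q = 2*3 - 36 = 6 - 36 = -30)
48 + q*R(3, 0) = 48 - 30*(9 - 3*0) = 48 - 30*(9 + 0) = 48 - 30*9 = 48 - 270 = -222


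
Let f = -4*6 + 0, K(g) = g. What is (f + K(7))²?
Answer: 289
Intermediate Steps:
f = -24 (f = -24 + 0 = -24)
(f + K(7))² = (-24 + 7)² = (-17)² = 289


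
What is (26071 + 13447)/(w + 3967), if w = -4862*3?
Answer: -39518/10619 ≈ -3.7214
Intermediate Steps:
w = -14586
(26071 + 13447)/(w + 3967) = (26071 + 13447)/(-14586 + 3967) = 39518/(-10619) = 39518*(-1/10619) = -39518/10619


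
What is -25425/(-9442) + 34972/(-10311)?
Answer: -9721207/13908066 ≈ -0.69896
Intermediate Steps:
-25425/(-9442) + 34972/(-10311) = -25425*(-1/9442) + 34972*(-1/10311) = 25425/9442 - 4996/1473 = -9721207/13908066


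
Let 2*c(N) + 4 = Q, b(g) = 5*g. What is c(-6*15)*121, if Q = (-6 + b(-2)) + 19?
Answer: -121/2 ≈ -60.500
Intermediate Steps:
Q = 3 (Q = (-6 + 5*(-2)) + 19 = (-6 - 10) + 19 = -16 + 19 = 3)
c(N) = -½ (c(N) = -2 + (½)*3 = -2 + 3/2 = -½)
c(-6*15)*121 = -½*121 = -121/2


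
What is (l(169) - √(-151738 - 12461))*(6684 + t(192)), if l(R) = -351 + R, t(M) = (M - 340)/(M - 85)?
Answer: -130137280/107 - 5005280*I*√3351/107 ≈ -1.2162e+6 - 2.7079e+6*I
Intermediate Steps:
t(M) = (-340 + M)/(-85 + M)
(l(169) - √(-151738 - 12461))*(6684 + t(192)) = ((-351 + 169) - √(-151738 - 12461))*(6684 + (-340 + 192)/(-85 + 192)) = (-182 - √(-164199))*(6684 - 148/107) = (-182 - 7*I*√3351)*(6684 + (1/107)*(-148)) = (-182 - 7*I*√3351)*(6684 - 148/107) = (-182 - 7*I*√3351)*(715040/107) = -130137280/107 - 5005280*I*√3351/107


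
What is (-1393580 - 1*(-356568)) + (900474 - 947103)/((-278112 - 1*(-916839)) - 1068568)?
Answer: -445750228463/429841 ≈ -1.0370e+6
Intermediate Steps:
(-1393580 - 1*(-356568)) + (900474 - 947103)/((-278112 - 1*(-916839)) - 1068568) = (-1393580 + 356568) - 46629/((-278112 + 916839) - 1068568) = -1037012 - 46629/(638727 - 1068568) = -1037012 - 46629/(-429841) = -1037012 - 46629*(-1/429841) = -1037012 + 46629/429841 = -445750228463/429841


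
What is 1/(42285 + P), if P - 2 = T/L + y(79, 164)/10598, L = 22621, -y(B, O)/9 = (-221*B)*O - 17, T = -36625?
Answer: 239737358/10720320464573 ≈ 2.2363e-5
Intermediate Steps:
y(B, O) = 153 + 1989*B*O (y(B, O) = -9*((-221*B)*O - 17) = -9*(-221*B*O - 17) = -9*(-17 - 221*B*O) = 153 + 1989*B*O)
P = 583026281543/239737358 (P = 2 + (-36625/22621 + (153 + 1989*79*164)/10598) = 2 + (-36625*1/22621 + (153 + 25769484)*(1/10598)) = 2 + (-36625/22621 + 25769637*(1/10598)) = 2 + (-36625/22621 + 25769637/10598) = 2 + 582546806827/239737358 = 583026281543/239737358 ≈ 2431.9)
1/(42285 + P) = 1/(42285 + 583026281543/239737358) = 1/(10720320464573/239737358) = 239737358/10720320464573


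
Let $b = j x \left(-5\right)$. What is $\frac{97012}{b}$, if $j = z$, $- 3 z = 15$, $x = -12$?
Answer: $- \frac{24253}{75} \approx -323.37$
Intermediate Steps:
$z = -5$ ($z = \left(- \frac{1}{3}\right) 15 = -5$)
$j = -5$
$b = -300$ ($b = \left(-5\right) \left(-12\right) \left(-5\right) = 60 \left(-5\right) = -300$)
$\frac{97012}{b} = \frac{97012}{-300} = 97012 \left(- \frac{1}{300}\right) = - \frac{24253}{75}$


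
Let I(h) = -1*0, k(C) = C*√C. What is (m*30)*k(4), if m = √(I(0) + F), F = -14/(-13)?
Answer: 240*√182/13 ≈ 249.06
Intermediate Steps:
k(C) = C^(3/2)
I(h) = 0
F = 14/13 (F = -14*(-1/13) = 14/13 ≈ 1.0769)
m = √182/13 (m = √(0 + 14/13) = √(14/13) = √182/13 ≈ 1.0377)
(m*30)*k(4) = ((√182/13)*30)*4^(3/2) = (30*√182/13)*8 = 240*√182/13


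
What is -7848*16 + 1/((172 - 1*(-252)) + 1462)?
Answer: -236821247/1886 ≈ -1.2557e+5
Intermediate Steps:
-7848*16 + 1/((172 - 1*(-252)) + 1462) = -327*384 + 1/((172 + 252) + 1462) = -125568 + 1/(424 + 1462) = -125568 + 1/1886 = -236821247/1886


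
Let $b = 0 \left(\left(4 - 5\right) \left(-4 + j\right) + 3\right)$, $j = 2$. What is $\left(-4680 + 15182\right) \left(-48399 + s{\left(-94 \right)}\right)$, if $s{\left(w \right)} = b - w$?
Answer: $-507299110$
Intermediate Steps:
$b = 0$ ($b = 0 \left(\left(4 - 5\right) \left(-4 + 2\right) + 3\right) = 0 \left(\left(-1\right) \left(-2\right) + 3\right) = 0 \left(2 + 3\right) = 0 \cdot 5 = 0$)
$s{\left(w \right)} = - w$ ($s{\left(w \right)} = 0 - w = - w$)
$\left(-4680 + 15182\right) \left(-48399 + s{\left(-94 \right)}\right) = \left(-4680 + 15182\right) \left(-48399 - -94\right) = 10502 \left(-48399 + 94\right) = 10502 \left(-48305\right) = -507299110$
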